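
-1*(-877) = 877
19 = 19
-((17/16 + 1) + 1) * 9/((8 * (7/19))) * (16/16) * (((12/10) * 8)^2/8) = -10773/100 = -107.73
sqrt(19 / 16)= sqrt(19) / 4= 1.09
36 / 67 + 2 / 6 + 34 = 7009 / 201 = 34.87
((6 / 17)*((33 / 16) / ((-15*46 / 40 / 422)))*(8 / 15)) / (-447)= 18568 / 873885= 0.02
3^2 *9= 81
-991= -991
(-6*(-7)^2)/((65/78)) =-1764/5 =-352.80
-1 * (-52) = 52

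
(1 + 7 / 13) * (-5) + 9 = 17 / 13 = 1.31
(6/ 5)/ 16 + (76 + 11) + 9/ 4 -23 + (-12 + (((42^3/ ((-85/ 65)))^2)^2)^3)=1093723706254135579553351000000000000000000000000000000000.00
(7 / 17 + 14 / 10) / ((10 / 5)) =77 / 85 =0.91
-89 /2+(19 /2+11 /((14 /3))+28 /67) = -30227 /938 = -32.22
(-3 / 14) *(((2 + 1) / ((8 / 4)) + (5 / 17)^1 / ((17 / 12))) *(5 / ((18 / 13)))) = -1.32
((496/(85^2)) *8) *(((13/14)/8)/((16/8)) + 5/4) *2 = 1.44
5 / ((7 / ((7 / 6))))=0.83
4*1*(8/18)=16/9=1.78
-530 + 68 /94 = -24876 /47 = -529.28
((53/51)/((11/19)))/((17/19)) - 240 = -2269747/9537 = -237.99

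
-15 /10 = -3 /2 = -1.50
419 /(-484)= -0.87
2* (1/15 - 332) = -9958/15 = -663.87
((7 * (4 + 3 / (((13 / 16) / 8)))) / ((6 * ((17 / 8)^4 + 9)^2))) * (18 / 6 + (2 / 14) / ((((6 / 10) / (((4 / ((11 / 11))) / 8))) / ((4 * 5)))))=413289938944 / 1695628142325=0.24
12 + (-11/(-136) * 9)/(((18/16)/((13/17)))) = 3611/289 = 12.49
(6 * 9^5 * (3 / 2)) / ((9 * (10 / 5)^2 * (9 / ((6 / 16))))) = 19683 / 32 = 615.09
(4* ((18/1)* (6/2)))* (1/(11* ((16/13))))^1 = 351/22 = 15.95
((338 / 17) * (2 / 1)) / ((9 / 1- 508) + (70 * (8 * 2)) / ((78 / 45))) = 8788 / 32521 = 0.27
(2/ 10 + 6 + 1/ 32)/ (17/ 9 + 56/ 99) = 10967/ 4320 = 2.54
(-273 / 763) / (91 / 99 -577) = 3861 / 6216488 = 0.00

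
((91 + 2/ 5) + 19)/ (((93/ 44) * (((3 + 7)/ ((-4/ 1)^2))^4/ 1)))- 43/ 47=1554411527/ 4553125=341.39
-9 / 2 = -4.50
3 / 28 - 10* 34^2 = -323677 / 28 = -11559.89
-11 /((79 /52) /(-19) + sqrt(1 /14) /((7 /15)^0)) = -5368792 * sqrt(14) /444385-6010004 /444385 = -58.73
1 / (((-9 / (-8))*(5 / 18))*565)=16 / 2825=0.01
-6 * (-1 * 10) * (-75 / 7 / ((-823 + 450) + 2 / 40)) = 90000 / 52213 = 1.72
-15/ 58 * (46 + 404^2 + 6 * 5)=-1224690/ 29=-42230.69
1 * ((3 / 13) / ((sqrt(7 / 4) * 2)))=3 * sqrt(7) / 91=0.09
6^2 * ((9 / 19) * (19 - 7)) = 3888 / 19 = 204.63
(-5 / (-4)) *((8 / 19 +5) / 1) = 515 / 76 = 6.78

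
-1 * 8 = -8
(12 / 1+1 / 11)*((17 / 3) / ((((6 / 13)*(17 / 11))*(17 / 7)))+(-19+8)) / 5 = -5719 / 306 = -18.69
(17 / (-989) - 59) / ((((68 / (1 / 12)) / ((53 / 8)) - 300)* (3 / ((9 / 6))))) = 0.17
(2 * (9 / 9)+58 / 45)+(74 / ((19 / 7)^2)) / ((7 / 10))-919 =-14642627 / 16245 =-901.36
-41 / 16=-2.56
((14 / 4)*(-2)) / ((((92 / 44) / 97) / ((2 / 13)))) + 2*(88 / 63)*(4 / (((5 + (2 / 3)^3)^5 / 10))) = -43702017535606 / 875212230893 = -49.93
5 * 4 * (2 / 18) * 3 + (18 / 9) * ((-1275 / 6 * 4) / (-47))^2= 4379180 / 6627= 660.81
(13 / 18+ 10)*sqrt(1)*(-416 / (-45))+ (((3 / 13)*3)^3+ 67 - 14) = 135650218 / 889785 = 152.45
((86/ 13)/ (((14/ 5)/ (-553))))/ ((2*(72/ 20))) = -181.46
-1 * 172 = -172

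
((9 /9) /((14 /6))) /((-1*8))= -3 /56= -0.05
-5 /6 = -0.83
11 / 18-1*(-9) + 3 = 227 / 18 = 12.61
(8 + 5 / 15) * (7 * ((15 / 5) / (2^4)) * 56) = 1225 / 2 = 612.50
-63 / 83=-0.76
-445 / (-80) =89 / 16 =5.56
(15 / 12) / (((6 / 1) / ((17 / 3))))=85 / 72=1.18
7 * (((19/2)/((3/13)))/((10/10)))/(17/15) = 8645/34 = 254.26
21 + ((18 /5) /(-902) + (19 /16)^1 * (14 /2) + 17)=1670811 /36080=46.31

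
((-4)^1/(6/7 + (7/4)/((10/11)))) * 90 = -129.40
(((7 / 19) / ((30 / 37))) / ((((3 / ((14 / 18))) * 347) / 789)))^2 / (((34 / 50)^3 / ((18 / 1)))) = 142097724225625 / 34596162644994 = 4.11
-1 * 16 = -16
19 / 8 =2.38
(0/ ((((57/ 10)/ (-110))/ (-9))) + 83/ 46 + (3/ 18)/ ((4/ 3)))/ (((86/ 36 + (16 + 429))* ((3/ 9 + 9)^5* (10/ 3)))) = 465831/ 25501497204736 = 0.00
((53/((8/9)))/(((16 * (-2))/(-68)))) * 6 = 24327/32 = 760.22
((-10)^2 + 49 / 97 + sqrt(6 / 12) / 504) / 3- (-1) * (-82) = -14113 / 291 + sqrt(2) / 3024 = -48.50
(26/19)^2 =676/361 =1.87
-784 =-784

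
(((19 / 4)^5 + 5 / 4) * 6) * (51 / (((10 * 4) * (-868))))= -21.32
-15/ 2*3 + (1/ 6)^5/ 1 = -174959/ 7776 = -22.50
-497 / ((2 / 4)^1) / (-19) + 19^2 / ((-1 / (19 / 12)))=-118393 / 228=-519.27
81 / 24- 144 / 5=-1017 / 40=-25.42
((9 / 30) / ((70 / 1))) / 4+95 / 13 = 266039 / 36400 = 7.31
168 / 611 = 0.27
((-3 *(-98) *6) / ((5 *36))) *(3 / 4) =147 / 20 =7.35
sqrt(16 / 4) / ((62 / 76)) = 76 / 31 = 2.45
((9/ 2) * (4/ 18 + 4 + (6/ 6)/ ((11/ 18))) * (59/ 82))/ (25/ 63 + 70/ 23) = 2479239/ 449647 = 5.51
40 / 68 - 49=-823 / 17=-48.41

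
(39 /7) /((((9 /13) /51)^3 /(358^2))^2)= 24878781219429145276445008 /1701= 14625973673973630380038.22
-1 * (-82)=82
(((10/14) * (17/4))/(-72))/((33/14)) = -0.02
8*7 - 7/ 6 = 329/ 6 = 54.83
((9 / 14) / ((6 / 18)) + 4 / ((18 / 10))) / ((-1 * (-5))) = 523 / 630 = 0.83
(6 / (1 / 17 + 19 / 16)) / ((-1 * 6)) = -272 / 339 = -0.80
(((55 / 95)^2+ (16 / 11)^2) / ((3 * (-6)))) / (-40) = 107057 / 31450320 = 0.00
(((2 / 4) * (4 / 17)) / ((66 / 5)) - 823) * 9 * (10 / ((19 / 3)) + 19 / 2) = -291562287 / 3553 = -82060.87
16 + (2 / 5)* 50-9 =27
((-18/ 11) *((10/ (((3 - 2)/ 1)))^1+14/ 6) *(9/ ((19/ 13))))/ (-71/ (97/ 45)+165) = -419913/ 446215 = -0.94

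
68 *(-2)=-136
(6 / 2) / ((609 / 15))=15 / 203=0.07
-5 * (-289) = 1445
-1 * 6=-6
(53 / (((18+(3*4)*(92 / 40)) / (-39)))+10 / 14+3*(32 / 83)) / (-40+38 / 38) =1918933 / 1722084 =1.11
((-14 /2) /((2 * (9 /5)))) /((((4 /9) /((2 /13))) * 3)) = -35 /156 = -0.22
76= 76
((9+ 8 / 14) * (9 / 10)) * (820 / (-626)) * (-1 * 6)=148338 / 2191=67.70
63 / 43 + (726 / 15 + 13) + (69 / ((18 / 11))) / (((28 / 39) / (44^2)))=171221282 / 1505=113768.29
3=3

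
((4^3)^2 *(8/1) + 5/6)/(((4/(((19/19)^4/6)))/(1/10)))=196613/1440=136.54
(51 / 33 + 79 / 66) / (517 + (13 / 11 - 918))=-0.01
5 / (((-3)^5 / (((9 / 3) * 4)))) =-20 / 81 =-0.25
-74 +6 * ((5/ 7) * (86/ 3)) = 342/ 7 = 48.86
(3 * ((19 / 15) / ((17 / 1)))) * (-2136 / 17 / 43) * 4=-162336 / 62135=-2.61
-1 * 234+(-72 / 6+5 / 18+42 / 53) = -233663 / 954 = -244.93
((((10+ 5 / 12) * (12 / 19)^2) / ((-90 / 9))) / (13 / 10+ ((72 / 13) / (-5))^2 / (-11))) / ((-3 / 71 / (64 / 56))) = 2639780000 / 279150109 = 9.46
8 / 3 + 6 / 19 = 170 / 57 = 2.98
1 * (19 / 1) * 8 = 152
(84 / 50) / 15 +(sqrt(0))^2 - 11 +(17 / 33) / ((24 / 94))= -439081 / 49500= -8.87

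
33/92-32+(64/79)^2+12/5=-82063531/2870860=-28.58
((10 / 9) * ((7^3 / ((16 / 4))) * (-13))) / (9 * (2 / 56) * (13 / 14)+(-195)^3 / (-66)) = -3697540 / 335381391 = -0.01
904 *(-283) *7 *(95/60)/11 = -8506414/33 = -257770.12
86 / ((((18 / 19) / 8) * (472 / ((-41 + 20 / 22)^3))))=-7785657873 / 78529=-99143.73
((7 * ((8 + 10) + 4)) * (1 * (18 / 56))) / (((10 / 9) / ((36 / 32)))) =8019 / 160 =50.12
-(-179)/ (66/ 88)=716/ 3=238.67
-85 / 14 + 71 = 909 / 14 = 64.93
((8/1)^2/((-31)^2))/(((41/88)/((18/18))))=5632/39401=0.14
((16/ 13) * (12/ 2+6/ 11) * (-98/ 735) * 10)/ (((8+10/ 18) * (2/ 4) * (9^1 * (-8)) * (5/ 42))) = 2304/ 7865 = 0.29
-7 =-7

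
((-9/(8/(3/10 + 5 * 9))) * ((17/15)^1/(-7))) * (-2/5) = -3.30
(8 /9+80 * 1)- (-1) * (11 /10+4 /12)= 7409 /90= 82.32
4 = 4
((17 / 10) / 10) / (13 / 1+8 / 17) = 0.01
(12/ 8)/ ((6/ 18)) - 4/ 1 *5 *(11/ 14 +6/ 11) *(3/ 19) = 867/ 2926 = 0.30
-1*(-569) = 569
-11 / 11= -1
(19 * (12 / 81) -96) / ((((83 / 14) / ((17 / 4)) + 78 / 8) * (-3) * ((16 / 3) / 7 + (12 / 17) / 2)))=71258152 / 28503765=2.50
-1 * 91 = -91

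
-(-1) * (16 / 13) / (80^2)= 1 / 5200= 0.00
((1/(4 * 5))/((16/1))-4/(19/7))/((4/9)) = -80469/24320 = -3.31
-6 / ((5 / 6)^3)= -1296 / 125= -10.37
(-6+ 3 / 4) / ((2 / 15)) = -315 / 8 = -39.38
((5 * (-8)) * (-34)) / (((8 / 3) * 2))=255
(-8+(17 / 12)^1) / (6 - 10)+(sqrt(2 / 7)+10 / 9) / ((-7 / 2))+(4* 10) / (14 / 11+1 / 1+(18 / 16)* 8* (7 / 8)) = 4743887 / 900144 - 2* sqrt(14) / 49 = 5.12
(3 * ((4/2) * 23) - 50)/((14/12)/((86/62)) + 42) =22704/11053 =2.05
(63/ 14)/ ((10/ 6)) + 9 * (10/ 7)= 1089/ 70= 15.56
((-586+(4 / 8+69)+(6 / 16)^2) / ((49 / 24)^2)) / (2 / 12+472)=-254934 / 971719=-0.26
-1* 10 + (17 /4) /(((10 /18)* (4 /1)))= -647 /80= -8.09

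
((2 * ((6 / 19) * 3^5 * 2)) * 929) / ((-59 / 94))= -509285232 / 1121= -454313.32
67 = 67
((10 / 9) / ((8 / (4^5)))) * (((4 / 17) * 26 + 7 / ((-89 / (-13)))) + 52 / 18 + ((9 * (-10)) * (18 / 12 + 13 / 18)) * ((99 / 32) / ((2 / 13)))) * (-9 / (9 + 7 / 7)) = 6992551280 / 13617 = 513516.29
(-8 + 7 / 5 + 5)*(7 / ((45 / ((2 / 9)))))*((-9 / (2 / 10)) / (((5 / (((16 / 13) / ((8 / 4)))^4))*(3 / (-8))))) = -3670016 / 19278675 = -0.19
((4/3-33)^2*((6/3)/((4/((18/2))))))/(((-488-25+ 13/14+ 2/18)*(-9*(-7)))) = -9025/64507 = -0.14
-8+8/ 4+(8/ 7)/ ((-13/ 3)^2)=-7026/ 1183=-5.94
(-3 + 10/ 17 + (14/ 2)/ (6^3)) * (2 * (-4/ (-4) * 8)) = -17474/ 459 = -38.07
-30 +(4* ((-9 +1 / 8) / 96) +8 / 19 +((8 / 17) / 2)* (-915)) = -15208981 / 62016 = -245.24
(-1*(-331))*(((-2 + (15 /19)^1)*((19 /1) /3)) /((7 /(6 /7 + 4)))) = -258842 /147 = -1760.83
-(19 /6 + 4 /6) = -23 /6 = -3.83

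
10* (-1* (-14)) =140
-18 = -18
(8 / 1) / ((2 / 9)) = 36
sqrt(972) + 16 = 47.18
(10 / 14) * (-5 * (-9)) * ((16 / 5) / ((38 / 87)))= 31320 / 133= 235.49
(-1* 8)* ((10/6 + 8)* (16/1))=-3712/3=-1237.33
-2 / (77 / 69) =-138 / 77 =-1.79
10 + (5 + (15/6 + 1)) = 37/2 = 18.50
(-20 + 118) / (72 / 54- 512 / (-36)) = 63 / 10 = 6.30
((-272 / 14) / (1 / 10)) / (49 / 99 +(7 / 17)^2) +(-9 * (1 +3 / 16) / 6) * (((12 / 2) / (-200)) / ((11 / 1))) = -342410758659 / 1171139200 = -292.37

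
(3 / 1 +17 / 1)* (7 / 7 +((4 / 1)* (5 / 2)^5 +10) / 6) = 16265 / 12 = 1355.42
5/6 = 0.83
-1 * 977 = -977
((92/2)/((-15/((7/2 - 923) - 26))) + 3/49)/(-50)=-57.99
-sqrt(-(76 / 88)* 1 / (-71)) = -sqrt(29678) / 1562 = -0.11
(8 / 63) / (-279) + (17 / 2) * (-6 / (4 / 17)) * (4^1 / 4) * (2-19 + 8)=137153299 / 70308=1950.75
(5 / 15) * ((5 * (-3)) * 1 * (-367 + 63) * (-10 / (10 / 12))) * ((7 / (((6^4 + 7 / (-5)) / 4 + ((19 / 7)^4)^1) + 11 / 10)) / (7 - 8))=336.86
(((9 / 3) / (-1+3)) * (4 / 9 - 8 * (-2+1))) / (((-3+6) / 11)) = 418 / 9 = 46.44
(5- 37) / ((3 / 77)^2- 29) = 47432 / 42983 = 1.10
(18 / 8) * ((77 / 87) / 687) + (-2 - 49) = -1354687 / 26564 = -51.00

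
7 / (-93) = -7 / 93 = -0.08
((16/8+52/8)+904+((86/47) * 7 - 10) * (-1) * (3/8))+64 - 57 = 43167/47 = 918.45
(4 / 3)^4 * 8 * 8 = 202.27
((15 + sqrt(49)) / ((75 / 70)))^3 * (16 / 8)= 58436224 / 3375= 17314.44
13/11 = 1.18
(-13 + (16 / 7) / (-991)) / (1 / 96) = -8658912 / 6937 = -1248.22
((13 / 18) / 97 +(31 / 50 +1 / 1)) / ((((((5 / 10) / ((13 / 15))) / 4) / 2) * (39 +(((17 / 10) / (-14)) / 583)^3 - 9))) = 32136888311901621248 / 42721503108462092853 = 0.75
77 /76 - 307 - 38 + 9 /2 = -25801 /76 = -339.49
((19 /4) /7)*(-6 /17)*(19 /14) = -1083 /3332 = -0.33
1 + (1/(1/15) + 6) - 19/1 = 3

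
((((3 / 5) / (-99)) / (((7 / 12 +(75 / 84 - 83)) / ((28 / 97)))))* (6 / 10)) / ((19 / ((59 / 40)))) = 8673 / 8676844000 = 0.00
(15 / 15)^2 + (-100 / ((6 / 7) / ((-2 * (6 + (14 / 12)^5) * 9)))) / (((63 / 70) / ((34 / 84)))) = 134876371 / 17496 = 7708.98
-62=-62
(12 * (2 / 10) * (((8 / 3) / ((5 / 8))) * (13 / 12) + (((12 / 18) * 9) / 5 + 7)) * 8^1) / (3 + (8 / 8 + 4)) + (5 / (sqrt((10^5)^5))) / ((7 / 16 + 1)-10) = 2308 / 75-sqrt(10) / 17125000000000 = 30.77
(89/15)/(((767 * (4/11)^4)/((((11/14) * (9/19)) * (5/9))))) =14333539/156688896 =0.09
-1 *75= -75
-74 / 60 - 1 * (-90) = 2663 / 30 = 88.77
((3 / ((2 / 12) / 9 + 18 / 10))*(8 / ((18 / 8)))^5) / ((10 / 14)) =469762048 / 357939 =1312.41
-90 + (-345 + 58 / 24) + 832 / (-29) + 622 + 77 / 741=13824383 / 85956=160.83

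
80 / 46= 40 / 23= 1.74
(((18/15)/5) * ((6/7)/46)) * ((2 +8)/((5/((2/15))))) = 24/20125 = 0.00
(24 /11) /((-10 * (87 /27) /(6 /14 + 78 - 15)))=-47952 /11165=-4.29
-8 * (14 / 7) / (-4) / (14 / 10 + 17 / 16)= 320 / 197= 1.62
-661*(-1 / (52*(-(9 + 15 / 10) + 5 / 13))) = -661 / 526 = -1.26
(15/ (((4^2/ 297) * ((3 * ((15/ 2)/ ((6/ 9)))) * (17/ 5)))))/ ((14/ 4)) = 165/ 238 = 0.69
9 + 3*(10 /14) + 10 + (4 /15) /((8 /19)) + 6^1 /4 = 2444 /105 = 23.28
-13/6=-2.17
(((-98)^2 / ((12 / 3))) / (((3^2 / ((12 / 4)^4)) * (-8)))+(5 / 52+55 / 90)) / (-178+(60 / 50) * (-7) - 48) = 12637955 / 1096992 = 11.52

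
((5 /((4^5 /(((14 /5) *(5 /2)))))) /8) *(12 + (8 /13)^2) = 18305 /346112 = 0.05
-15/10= -3/2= -1.50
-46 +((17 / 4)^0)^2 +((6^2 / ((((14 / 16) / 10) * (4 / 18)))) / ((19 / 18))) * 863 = 201314655 / 133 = 1513644.02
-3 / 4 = -0.75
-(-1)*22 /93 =22 /93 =0.24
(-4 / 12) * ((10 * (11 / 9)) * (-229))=932.96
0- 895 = -895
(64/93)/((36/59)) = 1.13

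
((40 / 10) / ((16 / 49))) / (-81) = -49 / 324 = -0.15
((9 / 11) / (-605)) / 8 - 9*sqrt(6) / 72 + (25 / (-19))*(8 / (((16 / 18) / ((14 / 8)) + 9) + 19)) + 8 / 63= -sqrt(6) / 8 - 6936791557 / 28613997720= -0.55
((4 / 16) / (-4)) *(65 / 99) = -65 / 1584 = -0.04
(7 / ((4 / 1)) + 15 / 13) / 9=151 / 468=0.32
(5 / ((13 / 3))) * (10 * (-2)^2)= 600 / 13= 46.15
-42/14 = -3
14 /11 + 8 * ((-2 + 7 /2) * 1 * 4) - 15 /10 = 1051 /22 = 47.77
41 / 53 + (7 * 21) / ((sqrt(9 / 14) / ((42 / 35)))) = 41 / 53 + 294 * sqrt(14) / 5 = 220.78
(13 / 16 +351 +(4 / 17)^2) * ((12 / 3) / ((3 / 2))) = 1627037 / 1734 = 938.31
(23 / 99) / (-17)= -23 / 1683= -0.01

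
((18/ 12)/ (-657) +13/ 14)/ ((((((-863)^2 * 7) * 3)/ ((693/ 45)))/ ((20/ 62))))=31240/ 106180971561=0.00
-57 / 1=-57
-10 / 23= -0.43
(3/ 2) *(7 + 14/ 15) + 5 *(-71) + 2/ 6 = -10283/ 30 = -342.77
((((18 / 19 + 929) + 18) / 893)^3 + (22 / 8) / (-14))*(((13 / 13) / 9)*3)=91154076148281 / 273528892171528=0.33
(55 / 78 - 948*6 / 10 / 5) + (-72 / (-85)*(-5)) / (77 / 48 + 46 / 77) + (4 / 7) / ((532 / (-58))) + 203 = 22089106514207 / 251129383050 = 87.96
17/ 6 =2.83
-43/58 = -0.74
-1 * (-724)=724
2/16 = 1/8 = 0.12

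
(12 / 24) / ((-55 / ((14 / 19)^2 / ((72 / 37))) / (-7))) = 12691 / 714780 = 0.02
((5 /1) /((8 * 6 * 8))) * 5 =25 /384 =0.07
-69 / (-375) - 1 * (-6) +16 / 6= 3319 / 375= 8.85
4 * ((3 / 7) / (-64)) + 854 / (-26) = -32.87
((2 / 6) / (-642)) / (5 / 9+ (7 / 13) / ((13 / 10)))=-169 / 315650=-0.00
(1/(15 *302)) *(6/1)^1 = 1/755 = 0.00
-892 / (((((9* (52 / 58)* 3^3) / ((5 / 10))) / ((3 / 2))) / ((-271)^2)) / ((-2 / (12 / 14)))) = 3324600629 / 6318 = 526210.93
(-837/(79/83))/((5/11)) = -764181/395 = -1934.64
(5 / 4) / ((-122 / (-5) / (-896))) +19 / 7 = -18441 / 427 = -43.19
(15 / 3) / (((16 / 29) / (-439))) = -63655 / 16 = -3978.44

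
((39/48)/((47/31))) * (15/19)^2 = 90675/271472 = 0.33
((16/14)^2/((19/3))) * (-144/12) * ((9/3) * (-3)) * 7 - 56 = 13288/133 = 99.91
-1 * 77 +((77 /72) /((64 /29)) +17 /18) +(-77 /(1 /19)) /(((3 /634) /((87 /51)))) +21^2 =-527060.41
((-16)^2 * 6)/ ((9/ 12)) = 2048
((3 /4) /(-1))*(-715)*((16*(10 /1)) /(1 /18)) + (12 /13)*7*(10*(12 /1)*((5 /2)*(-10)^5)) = -2499922800 /13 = -192301753.85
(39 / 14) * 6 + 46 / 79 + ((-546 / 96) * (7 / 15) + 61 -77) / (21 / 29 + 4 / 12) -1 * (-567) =2306336111 / 4070080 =566.66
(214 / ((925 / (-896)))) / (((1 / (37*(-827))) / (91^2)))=1313137116928 / 25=52525484677.12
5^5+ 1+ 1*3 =3129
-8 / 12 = -2 / 3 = -0.67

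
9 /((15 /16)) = 48 /5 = 9.60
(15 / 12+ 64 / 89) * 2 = 701 / 178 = 3.94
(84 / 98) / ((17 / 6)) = 0.30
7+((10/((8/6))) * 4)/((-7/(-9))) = 45.57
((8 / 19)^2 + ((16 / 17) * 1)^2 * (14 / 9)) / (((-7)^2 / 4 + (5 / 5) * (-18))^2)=23364608 / 496710369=0.05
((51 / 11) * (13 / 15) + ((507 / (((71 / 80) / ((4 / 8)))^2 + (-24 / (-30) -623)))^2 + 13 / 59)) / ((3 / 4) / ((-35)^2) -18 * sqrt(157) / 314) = -1531612656566728372000 * sqrt(157) / 2807847489037978679963 -49074119812444153960 / 8423542467113936039889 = -6.84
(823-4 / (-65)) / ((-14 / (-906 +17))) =6794373 / 130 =52264.41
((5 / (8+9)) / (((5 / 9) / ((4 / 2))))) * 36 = 38.12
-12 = -12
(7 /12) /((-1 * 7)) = -1 /12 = -0.08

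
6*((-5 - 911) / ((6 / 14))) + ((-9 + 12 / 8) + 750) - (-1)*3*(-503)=-27181 / 2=-13590.50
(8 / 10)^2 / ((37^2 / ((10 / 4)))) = 8 / 6845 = 0.00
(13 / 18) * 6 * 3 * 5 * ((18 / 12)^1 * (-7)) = -1365 / 2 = -682.50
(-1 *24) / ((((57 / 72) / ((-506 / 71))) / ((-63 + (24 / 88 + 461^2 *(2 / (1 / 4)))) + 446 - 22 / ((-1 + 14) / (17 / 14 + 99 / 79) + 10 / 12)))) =4501851078449664 / 12252967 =367409059.25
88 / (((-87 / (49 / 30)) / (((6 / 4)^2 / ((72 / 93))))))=-16709 / 3480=-4.80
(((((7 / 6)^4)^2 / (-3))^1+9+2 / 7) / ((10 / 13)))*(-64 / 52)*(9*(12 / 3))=-287171513 / 612360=-468.96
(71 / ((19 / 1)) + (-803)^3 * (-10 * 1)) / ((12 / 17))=1672434656417 / 228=7335239721.13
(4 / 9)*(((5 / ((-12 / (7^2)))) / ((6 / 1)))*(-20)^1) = 2450 / 81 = 30.25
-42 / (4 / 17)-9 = -375 / 2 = -187.50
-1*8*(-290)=2320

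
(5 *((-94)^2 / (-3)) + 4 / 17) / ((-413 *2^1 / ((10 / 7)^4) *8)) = 469405000 / 50572263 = 9.28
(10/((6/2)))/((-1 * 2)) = -5/3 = -1.67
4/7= 0.57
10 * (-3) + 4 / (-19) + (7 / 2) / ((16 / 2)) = -9051 / 304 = -29.77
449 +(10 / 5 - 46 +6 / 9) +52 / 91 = 8531 / 21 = 406.24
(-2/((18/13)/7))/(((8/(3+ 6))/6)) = -273/4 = -68.25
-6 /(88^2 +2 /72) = -216 /278785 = -0.00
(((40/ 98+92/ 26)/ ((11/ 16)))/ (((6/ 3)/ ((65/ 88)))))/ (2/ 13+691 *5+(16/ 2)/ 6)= 490230/ 799246987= 0.00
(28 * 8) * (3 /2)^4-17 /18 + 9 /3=20449 /18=1136.06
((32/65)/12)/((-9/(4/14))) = -16/12285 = -0.00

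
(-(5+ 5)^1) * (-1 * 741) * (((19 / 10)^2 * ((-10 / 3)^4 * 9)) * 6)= 178334000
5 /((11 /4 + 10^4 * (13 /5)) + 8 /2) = 20 /104027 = 0.00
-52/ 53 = -0.98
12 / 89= 0.13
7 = 7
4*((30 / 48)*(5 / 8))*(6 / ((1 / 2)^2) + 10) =425 / 8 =53.12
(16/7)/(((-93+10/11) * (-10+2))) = 22/7091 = 0.00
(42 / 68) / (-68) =-21 / 2312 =-0.01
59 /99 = 0.60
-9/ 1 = -9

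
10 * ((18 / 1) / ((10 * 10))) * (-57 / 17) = -513 / 85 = -6.04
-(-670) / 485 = 134 / 97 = 1.38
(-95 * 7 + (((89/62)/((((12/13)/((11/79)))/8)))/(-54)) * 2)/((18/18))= -131928112/198369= -665.06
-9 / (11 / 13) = -117 / 11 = -10.64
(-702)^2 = 492804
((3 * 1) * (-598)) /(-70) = 897 /35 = 25.63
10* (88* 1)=880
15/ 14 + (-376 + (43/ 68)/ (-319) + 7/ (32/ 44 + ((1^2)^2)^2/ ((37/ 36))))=-4870452163/ 13134506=-370.81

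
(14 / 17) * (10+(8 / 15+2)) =2632 / 255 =10.32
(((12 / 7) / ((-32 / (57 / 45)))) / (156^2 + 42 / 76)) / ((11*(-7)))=361 / 9969225420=0.00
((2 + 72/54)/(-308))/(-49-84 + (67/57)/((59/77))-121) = 5605/130752622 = 0.00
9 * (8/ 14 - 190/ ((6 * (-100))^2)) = 5.14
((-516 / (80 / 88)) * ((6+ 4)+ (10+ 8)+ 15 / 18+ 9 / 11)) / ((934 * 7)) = -84151 / 32690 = -2.57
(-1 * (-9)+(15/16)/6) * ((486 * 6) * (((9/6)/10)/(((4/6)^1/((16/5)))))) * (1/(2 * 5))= 1922373/1000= 1922.37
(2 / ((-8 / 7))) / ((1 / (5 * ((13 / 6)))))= -455 / 24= -18.96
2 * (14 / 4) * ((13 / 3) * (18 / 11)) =49.64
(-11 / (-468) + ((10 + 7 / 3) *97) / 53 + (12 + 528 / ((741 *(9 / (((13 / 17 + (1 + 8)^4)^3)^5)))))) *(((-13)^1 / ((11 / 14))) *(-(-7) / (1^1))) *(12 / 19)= -6280539755439190349385952625713284000722744607899142211159952849349298489496461030 / 602434142689910361242159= -10425271926647688617264170000000000000000000000000000000000.00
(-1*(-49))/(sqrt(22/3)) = 49*sqrt(66)/22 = 18.09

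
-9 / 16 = -0.56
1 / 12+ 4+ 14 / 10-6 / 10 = 293 / 60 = 4.88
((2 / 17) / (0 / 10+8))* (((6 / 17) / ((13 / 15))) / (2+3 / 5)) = 225 / 97682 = 0.00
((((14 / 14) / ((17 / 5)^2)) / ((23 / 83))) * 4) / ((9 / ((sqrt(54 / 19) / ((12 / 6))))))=4150 * sqrt(114) / 378879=0.12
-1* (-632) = 632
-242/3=-80.67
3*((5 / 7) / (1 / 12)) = 180 / 7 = 25.71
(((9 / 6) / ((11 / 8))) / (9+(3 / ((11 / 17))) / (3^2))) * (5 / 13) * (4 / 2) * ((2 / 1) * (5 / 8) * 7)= 1575 / 2041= 0.77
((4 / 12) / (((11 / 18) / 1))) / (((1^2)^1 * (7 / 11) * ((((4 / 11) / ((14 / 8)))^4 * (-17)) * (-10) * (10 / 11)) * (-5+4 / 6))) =-0.69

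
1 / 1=1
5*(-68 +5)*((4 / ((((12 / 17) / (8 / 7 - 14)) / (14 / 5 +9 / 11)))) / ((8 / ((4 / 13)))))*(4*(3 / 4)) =9581.22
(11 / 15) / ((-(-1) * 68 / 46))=253 / 510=0.50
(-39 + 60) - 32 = -11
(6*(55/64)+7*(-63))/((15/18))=-41841/80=-523.01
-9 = -9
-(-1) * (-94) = -94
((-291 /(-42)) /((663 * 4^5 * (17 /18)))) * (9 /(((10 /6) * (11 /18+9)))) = 70713 /11647301120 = 0.00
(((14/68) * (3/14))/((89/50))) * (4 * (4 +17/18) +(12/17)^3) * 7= 77880775/22300107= 3.49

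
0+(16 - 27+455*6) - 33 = 2686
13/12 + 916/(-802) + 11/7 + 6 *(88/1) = 17836103/33684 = 529.51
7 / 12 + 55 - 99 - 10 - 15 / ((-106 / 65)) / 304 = -5160971 / 96672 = -53.39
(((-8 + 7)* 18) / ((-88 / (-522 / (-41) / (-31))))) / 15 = -0.01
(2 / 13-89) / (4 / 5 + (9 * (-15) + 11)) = 75 / 104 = 0.72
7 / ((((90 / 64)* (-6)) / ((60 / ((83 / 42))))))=-6272 / 249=-25.19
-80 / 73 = -1.10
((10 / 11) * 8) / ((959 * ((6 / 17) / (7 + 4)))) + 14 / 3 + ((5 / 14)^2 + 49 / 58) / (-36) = 136691665 / 28033488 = 4.88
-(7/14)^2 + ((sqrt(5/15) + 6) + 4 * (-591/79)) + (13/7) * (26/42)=-1069529/46452 + sqrt(3)/3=-22.45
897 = 897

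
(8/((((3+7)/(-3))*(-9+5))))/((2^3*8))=3/320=0.01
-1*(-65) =65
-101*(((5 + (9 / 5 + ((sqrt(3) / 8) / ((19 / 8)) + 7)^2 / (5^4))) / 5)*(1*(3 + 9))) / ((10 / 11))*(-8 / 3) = 248864*sqrt(3) / 296875 + 27587320992 / 5640625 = 4892.28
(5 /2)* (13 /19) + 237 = 9071 /38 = 238.71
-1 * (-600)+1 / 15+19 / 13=117298 / 195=601.53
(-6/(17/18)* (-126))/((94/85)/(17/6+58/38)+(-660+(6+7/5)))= -33815880/27558371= -1.23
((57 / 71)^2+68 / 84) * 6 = 307852 / 35287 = 8.72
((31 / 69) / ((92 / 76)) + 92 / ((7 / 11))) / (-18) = -1610167 / 199962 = -8.05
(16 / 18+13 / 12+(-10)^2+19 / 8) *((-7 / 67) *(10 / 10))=-10.90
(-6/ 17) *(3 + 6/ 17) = -342/ 289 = -1.18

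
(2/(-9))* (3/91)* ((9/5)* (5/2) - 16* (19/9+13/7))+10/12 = 43531/34398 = 1.27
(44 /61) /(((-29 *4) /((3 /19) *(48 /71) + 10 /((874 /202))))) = -825242 /54886763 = -0.02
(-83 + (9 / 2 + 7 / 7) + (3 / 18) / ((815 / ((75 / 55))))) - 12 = -160473 / 1793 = -89.50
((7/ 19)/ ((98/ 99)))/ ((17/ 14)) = 99/ 323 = 0.31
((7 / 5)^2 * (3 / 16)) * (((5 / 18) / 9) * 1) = 49 / 4320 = 0.01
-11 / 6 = -1.83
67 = 67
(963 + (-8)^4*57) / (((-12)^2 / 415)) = 32430175 / 48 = 675628.65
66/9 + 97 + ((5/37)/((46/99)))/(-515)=54870481/525918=104.33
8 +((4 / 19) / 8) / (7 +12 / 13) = 31325 / 3914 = 8.00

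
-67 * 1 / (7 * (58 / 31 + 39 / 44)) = -91388 / 26327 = -3.47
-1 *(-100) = 100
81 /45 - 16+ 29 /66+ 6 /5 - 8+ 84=4187 /66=63.44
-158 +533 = 375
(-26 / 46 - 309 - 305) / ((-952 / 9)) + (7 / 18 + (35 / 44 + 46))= 114875975 / 2167704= 52.99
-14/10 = -7/5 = -1.40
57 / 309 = 19 / 103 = 0.18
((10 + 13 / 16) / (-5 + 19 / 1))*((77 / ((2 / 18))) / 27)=1903 / 96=19.82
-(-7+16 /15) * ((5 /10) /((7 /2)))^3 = 89 /5145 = 0.02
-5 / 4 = -1.25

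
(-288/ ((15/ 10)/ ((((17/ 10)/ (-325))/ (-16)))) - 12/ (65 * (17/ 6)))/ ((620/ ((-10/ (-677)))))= -57/ 18702125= -0.00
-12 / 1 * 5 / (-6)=10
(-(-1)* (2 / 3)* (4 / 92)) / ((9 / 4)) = 8 / 621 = 0.01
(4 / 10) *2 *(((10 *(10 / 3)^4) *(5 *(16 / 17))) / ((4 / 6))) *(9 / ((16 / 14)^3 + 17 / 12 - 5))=-878080000 / 29257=-30012.65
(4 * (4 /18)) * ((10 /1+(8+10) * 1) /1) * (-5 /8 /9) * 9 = -140 /9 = -15.56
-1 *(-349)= 349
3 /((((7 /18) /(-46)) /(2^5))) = -79488 /7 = -11355.43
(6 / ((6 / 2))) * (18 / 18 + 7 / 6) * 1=13 / 3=4.33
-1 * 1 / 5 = -1 / 5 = -0.20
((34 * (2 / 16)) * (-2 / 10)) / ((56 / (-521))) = 8857 / 1120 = 7.91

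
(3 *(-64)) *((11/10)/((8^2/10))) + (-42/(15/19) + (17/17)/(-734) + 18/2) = -283329/3670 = -77.20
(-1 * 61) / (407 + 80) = -61 / 487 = -0.13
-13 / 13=-1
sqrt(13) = 3.61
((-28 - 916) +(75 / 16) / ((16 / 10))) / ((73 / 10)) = -602285 / 4672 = -128.91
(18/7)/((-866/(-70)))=90/433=0.21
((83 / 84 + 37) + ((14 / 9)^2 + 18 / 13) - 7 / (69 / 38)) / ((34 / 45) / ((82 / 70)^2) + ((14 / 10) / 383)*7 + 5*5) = 1.48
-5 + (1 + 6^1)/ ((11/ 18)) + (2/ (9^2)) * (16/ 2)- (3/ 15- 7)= 59929/ 4455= 13.45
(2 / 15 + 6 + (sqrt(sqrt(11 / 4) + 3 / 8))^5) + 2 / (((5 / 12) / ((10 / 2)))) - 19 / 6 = sqrt(2) * (3 + 4 * sqrt(11))^(5 / 2) / 256 + 809 / 30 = 32.86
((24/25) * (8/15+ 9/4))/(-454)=-167/28375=-0.01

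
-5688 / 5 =-1137.60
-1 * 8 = -8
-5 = -5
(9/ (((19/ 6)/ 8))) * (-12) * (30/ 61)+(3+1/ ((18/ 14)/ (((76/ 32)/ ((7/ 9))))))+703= 5323893/ 9272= 574.19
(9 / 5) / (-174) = -3 / 290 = -0.01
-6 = -6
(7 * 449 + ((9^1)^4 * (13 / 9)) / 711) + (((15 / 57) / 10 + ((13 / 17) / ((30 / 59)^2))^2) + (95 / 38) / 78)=3165.14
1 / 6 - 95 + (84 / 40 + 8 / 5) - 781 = -13082 / 15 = -872.13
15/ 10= 3/ 2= 1.50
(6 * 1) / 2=3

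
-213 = -213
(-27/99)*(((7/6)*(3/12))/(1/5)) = -0.40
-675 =-675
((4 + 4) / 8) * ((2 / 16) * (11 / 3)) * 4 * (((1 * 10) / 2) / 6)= 55 / 36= 1.53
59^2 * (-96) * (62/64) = -323733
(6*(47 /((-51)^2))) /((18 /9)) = 47 /867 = 0.05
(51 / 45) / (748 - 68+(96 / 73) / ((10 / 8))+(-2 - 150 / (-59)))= 73219 / 44034408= 0.00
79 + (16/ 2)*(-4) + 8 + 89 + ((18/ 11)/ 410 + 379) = 1179374/ 2255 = 523.00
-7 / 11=-0.64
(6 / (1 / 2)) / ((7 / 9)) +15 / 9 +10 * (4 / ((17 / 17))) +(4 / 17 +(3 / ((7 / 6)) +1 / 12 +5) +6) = 4827 / 68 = 70.99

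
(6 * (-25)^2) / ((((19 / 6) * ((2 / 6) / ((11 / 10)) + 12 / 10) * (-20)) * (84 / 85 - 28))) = 15778125 / 10818752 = 1.46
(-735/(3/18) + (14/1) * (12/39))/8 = -28637/52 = -550.71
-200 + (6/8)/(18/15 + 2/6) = -18355/92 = -199.51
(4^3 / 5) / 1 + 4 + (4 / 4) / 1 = 89 / 5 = 17.80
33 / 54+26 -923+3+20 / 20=-16063 / 18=-892.39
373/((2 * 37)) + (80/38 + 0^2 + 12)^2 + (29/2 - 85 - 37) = 1288937/13357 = 96.50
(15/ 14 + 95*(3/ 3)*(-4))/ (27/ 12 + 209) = -2122/ 1183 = -1.79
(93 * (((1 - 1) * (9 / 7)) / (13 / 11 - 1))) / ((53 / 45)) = 0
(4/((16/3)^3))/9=3/1024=0.00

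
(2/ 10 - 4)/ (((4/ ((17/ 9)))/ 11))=-3553/ 180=-19.74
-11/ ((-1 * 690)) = 11/ 690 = 0.02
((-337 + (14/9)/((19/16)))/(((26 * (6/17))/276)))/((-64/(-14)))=-157112011/71136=-2208.61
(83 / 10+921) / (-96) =-9293 / 960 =-9.68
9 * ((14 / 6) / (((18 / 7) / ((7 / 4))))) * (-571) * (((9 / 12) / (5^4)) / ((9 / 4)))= -195853 / 45000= -4.35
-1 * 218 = -218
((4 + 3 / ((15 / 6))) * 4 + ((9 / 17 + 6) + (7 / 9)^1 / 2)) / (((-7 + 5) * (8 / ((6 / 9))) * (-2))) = 42409 / 73440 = 0.58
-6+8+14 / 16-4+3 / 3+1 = 7 / 8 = 0.88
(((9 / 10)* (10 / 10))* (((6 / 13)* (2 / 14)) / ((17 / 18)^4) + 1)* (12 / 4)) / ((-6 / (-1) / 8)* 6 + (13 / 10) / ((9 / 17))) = 1999954881 / 4757857286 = 0.42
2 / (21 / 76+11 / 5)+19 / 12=26999 / 11292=2.39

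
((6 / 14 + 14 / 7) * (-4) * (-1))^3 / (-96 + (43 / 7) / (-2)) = -9.25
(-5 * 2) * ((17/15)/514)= -17/771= -0.02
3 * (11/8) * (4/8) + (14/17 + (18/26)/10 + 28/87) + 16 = 29651263/1538160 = 19.28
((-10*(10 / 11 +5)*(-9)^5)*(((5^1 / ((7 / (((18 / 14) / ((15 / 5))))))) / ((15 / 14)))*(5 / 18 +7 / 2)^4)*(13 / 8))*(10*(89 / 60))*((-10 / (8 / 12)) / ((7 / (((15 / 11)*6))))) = -508776941205000 / 5929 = -85811594063.92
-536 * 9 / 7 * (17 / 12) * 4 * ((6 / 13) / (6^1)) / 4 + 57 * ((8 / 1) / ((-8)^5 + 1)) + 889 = 346692337 / 425971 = 813.89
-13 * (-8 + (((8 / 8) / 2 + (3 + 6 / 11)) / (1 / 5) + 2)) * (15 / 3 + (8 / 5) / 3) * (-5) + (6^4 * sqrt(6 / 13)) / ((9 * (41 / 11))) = 1584 * sqrt(78) / 533 + 337727 / 66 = 5143.32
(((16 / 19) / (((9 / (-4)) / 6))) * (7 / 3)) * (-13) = 11648 / 171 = 68.12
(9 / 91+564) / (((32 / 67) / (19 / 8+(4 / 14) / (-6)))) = 448256867 / 163072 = 2748.83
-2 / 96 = -1 / 48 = -0.02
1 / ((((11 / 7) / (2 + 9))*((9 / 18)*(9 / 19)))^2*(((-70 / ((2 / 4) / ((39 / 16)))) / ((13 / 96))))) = -2527 / 7290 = -0.35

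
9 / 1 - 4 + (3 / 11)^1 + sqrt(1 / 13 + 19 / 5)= 6*sqrt(455) / 65 + 58 / 11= 7.24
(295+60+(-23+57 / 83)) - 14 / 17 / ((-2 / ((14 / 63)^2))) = 38025425 / 114291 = 332.71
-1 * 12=-12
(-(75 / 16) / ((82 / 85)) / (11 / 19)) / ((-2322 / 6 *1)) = 40375 / 1861728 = 0.02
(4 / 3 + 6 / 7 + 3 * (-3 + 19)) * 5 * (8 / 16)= 2635 / 21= 125.48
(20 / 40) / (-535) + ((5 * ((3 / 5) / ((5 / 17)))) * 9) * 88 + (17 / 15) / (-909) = 23571876211 / 2917890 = 8078.40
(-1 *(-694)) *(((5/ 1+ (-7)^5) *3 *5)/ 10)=-17490882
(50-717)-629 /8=-5965 /8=-745.62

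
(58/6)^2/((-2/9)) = -841/2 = -420.50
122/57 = 2.14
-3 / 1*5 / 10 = -3 / 2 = -1.50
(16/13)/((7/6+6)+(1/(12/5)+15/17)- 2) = 3264/17147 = 0.19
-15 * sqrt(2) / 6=-5 * sqrt(2) / 2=-3.54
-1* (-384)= 384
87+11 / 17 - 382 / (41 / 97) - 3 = -570919 / 697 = -819.11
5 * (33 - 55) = -110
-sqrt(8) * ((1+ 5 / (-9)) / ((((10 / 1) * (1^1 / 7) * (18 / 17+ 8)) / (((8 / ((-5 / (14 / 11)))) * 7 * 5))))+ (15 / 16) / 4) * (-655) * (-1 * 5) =505212635 * sqrt(2) / 34848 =20502.71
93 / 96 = 31 / 32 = 0.97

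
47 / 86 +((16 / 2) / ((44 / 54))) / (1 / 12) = 111973 / 946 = 118.36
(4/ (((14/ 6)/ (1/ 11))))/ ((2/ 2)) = 12/ 77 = 0.16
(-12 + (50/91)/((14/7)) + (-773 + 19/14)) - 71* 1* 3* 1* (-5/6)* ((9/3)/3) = -55134/91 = -605.87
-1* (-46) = 46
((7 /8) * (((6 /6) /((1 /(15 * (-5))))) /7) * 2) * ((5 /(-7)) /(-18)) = -125 /168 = -0.74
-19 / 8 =-2.38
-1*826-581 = -1407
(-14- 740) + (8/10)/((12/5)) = -2261/3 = -753.67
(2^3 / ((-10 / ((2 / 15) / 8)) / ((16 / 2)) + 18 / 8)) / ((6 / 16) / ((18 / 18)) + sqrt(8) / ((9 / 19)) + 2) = 6912 / 794333-12288 * sqrt(2) / 794333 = -0.01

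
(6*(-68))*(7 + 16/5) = -20808/5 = -4161.60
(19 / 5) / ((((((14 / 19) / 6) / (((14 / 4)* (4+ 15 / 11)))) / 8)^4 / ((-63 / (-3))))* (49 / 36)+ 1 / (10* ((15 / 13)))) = 335965587402312668160 / 7662373046020219519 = 43.85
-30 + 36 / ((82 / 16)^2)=-48126 / 1681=-28.63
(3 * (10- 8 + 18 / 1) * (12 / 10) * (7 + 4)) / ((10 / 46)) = 18216 / 5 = 3643.20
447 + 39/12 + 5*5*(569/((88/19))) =309897/88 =3521.56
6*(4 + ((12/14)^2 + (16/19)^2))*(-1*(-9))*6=31199904/17689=1763.80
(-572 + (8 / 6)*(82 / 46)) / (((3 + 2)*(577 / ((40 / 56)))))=-39304 / 278691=-0.14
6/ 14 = 0.43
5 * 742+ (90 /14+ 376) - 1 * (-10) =28717 /7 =4102.43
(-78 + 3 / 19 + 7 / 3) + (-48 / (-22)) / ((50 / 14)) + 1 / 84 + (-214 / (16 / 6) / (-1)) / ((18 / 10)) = -2216637 / 73150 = -30.30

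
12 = 12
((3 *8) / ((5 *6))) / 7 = 4 / 35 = 0.11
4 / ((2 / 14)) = 28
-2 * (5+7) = -24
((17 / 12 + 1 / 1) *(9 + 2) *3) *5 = 1595 / 4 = 398.75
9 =9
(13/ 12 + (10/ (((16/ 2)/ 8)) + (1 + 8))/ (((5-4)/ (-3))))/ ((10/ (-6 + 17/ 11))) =2989/ 120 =24.91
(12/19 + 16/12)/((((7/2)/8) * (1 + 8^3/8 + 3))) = 64/969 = 0.07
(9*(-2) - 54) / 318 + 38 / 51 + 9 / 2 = 27131 / 5406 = 5.02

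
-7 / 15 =-0.47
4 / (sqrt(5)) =1.79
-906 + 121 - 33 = -818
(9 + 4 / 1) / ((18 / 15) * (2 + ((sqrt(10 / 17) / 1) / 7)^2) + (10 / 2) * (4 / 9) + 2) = 487305 / 248774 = 1.96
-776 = -776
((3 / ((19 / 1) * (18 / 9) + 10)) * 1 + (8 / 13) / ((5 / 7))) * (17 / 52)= 16337 / 54080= 0.30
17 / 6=2.83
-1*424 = -424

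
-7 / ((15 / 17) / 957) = -7592.20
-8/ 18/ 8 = -1/ 18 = -0.06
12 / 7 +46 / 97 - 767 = -519307 / 679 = -764.81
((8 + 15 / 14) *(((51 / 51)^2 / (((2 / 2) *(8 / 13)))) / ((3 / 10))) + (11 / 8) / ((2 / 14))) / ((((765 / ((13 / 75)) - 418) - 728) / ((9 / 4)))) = 8021 / 198226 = 0.04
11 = 11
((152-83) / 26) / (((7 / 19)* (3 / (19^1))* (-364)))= -8303 / 66248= -0.13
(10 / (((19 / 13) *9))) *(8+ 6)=1820 / 171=10.64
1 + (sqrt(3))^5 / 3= 1 + 3 * sqrt(3)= 6.20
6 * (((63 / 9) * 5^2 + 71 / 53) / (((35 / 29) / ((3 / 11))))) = 4878612 / 20405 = 239.09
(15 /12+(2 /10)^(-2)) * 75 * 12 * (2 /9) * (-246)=-1291500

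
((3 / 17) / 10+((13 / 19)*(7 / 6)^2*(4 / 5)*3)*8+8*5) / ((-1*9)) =-6.43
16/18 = 8/9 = 0.89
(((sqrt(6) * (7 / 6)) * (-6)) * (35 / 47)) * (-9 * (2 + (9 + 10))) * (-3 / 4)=-138915 * sqrt(6) / 188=-1809.95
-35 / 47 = -0.74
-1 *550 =-550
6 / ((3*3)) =2 / 3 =0.67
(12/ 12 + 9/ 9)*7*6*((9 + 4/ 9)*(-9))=-7140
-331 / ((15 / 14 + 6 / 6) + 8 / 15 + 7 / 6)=-11585 / 132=-87.77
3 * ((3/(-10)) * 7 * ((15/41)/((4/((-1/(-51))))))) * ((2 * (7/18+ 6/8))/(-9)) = 7/2448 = 0.00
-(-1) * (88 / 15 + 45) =763 / 15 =50.87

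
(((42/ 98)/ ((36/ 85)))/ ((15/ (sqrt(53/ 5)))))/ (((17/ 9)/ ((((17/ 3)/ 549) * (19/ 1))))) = 323 * sqrt(265)/ 230580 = 0.02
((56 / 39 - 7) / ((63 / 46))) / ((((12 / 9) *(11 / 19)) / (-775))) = 10498925 / 2574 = 4078.84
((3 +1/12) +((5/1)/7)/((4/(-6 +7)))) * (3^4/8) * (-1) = -3699/112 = -33.03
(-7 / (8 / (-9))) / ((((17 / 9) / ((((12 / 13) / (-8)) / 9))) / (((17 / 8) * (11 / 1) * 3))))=-6237 / 1664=-3.75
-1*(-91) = 91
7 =7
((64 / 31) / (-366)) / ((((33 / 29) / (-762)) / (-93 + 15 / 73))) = -532237696 / 1518473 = -350.51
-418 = -418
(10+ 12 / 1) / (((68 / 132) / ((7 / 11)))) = 462 / 17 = 27.18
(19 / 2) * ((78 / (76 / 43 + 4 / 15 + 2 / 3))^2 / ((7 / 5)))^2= 6659129904046875 / 1974809858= 3372035.98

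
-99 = -99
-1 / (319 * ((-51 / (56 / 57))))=56 / 927333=0.00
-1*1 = -1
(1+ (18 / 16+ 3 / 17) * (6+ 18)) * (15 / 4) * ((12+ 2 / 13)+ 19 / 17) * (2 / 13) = 12054630 / 48841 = 246.81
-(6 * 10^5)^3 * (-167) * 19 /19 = 36072000000000000000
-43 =-43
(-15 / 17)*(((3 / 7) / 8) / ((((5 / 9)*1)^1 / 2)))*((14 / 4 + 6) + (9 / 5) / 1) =-9153 / 4760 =-1.92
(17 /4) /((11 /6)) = 51 /22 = 2.32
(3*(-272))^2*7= 4660992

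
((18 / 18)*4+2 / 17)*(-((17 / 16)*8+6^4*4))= -363475 / 17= -21380.88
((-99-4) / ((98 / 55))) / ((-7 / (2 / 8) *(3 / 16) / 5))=56650 / 1029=55.05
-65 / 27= -2.41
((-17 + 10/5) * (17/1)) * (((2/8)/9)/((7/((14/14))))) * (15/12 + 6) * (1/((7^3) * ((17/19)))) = -2755/115248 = -0.02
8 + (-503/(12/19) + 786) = -29/12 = -2.42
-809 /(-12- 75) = 809 /87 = 9.30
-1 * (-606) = 606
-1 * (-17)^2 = -289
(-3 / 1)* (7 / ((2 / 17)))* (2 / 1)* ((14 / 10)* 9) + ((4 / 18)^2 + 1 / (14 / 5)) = -25502489 / 5670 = -4497.79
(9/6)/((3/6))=3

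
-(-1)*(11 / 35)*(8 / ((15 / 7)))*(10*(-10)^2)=3520 / 3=1173.33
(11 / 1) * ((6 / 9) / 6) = 1.22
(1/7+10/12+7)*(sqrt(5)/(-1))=-335*sqrt(5)/42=-17.84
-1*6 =-6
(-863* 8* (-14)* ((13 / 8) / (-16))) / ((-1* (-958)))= -78533 / 7664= -10.25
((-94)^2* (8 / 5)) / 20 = 17672 / 25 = 706.88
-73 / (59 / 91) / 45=-6643 / 2655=-2.50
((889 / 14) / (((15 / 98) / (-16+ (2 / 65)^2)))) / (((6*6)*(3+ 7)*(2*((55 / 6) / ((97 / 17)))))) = -3400253423 / 592556250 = -5.74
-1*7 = -7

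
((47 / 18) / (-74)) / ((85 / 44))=-517 / 28305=-0.02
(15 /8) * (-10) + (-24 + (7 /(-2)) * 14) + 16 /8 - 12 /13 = -4715 /52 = -90.67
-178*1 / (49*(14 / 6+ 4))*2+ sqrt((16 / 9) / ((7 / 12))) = 0.60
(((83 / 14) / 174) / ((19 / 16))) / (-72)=-83 / 208278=-0.00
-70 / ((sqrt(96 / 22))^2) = -385 / 24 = -16.04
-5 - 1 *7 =-12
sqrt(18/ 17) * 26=78 * sqrt(34)/ 17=26.75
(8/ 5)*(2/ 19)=16/ 95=0.17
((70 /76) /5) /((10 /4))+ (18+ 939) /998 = 97901 /94810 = 1.03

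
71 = 71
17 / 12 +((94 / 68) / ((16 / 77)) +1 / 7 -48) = -454537 / 11424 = -39.79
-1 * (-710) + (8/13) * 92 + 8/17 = 169526/221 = 767.09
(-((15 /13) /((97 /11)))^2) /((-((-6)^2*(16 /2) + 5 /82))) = 2232450 /37560248141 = 0.00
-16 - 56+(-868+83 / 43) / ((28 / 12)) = -133395 / 301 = -443.17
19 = 19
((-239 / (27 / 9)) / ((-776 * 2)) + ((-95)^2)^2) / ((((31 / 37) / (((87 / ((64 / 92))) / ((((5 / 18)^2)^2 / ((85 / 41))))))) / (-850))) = -17746096204391630664249 / 4931480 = -3598533544573156.67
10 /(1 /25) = 250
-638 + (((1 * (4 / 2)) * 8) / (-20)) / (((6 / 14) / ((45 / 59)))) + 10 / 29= -639.08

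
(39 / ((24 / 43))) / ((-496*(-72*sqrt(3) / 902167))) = 504311353*sqrt(3) / 857088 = 1019.14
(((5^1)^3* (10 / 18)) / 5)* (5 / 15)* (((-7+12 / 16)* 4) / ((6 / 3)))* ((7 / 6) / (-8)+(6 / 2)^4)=-12128125 / 2592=-4679.06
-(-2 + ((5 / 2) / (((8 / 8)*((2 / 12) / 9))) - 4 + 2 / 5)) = -647 / 5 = -129.40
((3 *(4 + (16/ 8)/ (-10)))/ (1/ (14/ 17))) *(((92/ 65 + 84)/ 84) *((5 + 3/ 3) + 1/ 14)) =26372/ 455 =57.96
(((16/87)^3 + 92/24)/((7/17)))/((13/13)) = 85964155/9219042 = 9.32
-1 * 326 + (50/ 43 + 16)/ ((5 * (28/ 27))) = -971297/ 3010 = -322.69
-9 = -9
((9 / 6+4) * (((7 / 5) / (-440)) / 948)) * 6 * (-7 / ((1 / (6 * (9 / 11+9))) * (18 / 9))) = 3969 / 173800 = 0.02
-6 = -6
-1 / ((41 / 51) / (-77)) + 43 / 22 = 88157 / 902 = 97.74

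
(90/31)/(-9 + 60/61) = -1830/5053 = -0.36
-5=-5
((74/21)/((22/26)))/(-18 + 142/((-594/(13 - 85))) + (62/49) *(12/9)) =4.63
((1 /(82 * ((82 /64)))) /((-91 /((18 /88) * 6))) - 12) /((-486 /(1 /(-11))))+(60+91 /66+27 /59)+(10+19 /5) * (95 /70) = 35631634822031 /442284287445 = 80.56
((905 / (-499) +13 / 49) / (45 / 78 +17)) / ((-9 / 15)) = 4921540 / 33522321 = 0.15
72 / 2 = 36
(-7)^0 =1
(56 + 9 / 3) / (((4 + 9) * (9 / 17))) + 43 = 6034 / 117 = 51.57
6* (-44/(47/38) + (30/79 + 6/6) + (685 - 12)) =14231304/3713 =3832.83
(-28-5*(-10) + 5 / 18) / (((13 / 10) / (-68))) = -136340 / 117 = -1165.30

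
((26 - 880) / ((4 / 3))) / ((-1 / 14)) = 8967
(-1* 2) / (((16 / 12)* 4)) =-3 / 8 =-0.38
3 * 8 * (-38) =-912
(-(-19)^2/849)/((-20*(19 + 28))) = 361/798060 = 0.00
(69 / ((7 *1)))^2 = 4761 / 49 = 97.16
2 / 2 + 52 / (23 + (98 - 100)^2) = 79 / 27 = 2.93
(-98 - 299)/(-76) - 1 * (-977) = 982.22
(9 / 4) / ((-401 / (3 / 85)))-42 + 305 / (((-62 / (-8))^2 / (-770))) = -517814165027 / 131022740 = -3952.09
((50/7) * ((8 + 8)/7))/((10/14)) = 160/7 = 22.86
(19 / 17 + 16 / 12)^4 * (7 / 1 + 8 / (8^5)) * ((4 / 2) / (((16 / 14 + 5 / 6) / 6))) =49001708984375 / 31943775744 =1534.00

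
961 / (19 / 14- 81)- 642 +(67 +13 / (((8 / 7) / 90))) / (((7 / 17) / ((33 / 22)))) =207262091 / 62440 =3319.38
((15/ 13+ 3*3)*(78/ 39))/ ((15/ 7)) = 616/ 65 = 9.48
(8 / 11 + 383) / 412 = 4221 / 4532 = 0.93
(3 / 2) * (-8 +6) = -3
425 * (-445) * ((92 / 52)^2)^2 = -52924929125 / 28561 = -1853048.88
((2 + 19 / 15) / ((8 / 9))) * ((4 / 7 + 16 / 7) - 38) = -2583 / 20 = -129.15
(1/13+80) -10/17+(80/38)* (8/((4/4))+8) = 475213/4199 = 113.17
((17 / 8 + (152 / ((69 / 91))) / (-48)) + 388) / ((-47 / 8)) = -639131 / 9729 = -65.69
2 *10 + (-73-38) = -91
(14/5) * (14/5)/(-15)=-196/375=-0.52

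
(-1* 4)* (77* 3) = -924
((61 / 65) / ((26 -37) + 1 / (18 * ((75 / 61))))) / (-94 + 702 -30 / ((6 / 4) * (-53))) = -145485 / 1033189118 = -0.00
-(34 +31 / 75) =-2581 / 75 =-34.41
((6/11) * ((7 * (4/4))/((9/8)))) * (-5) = -560/33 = -16.97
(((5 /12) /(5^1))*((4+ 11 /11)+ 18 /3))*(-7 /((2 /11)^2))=-9317 /48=-194.10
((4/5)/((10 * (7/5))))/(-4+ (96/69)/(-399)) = -1311/91850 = -0.01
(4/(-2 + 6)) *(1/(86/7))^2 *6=0.04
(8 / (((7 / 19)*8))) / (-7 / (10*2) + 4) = 380 / 511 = 0.74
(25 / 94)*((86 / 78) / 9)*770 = 25.09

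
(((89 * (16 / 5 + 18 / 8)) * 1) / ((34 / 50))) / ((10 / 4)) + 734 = 34657 / 34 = 1019.32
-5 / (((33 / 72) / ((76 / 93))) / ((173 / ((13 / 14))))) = -7362880 / 4433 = -1660.92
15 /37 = 0.41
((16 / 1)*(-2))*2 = -64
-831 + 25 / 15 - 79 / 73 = -181861 / 219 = -830.42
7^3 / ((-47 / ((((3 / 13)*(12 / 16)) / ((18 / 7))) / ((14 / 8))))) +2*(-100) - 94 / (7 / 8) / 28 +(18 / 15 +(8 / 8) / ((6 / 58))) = -173572031 / 898170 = -193.25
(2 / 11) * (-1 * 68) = -12.36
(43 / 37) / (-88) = -43 / 3256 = -0.01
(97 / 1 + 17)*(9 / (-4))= -513 / 2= -256.50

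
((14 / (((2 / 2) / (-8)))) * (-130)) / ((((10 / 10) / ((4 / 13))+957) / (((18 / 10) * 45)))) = 4717440 / 3841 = 1228.18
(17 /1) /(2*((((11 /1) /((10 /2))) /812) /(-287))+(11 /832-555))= -4120217920 /134509797021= -0.03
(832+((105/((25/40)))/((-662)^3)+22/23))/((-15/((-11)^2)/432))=-2421095987897136/834087893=-2902686.88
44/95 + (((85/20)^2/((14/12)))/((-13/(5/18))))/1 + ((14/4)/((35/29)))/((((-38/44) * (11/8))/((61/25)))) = -60443011/10374000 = -5.83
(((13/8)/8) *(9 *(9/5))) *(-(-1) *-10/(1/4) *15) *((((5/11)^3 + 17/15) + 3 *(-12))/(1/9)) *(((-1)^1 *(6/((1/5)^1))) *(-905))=16775715555.12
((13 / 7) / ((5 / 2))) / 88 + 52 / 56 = 1443 / 1540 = 0.94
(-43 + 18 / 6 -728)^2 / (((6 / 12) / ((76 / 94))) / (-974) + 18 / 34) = 742239240192 / 665417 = 1115449.77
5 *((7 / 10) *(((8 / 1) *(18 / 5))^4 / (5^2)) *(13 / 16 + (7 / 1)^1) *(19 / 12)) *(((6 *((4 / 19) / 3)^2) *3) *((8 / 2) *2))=2006581248 / 2375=844876.31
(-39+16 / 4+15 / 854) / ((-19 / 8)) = 119500 / 8113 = 14.73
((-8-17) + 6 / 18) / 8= -37 / 12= -3.08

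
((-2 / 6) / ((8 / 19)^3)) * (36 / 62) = -20577 / 7936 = -2.59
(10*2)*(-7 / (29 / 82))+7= -11277 / 29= -388.86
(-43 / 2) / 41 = -43 / 82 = -0.52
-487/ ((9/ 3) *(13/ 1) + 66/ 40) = -9740/ 813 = -11.98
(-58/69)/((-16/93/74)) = 33263/92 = 361.55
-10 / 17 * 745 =-7450 / 17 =-438.24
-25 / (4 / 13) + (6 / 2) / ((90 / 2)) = -4871 / 60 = -81.18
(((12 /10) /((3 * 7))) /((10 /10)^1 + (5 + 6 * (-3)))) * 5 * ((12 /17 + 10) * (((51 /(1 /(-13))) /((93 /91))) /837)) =15379 /77841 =0.20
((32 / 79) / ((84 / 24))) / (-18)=-32 / 4977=-0.01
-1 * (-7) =7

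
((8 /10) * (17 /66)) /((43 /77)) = 238 /645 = 0.37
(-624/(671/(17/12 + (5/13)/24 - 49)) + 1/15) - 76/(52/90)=-11414437/130845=-87.24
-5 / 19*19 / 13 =-5 / 13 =-0.38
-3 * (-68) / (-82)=-102 / 41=-2.49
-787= -787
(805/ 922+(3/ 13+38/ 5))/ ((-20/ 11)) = -5737853/ 1198600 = -4.79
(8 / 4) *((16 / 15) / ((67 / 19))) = 608 / 1005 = 0.60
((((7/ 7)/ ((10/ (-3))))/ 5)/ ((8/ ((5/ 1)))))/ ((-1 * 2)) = 3/ 160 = 0.02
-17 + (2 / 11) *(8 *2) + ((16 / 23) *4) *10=3475 / 253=13.74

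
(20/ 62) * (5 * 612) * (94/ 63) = 319600/ 217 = 1472.81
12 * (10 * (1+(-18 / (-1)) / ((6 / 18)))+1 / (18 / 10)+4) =19964 / 3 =6654.67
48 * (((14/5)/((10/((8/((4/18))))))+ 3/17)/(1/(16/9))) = 371968/425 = 875.22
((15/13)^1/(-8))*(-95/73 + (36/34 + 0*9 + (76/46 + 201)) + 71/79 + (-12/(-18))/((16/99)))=-56128903815/1876074304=-29.92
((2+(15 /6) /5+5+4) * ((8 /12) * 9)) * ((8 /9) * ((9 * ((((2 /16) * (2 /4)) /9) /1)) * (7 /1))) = 161 /6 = 26.83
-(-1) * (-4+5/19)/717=-71/13623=-0.01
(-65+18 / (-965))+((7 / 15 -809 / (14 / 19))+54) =-44926717 / 40530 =-1108.48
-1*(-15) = 15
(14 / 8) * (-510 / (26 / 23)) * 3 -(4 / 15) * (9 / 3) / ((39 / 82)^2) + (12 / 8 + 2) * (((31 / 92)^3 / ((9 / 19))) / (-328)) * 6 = -4607543490241949 / 1942390494720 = -2372.10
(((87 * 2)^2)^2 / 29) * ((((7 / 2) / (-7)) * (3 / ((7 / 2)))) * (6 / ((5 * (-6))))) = 94824432 / 35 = 2709269.49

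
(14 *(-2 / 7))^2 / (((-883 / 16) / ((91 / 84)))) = -832 / 2649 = -0.31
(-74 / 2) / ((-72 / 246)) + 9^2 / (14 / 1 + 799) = 411431 / 3252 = 126.52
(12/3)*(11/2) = 22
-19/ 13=-1.46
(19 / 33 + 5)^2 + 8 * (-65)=-488.91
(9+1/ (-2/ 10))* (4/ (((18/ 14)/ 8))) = 896/ 9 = 99.56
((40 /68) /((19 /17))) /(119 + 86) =2 /779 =0.00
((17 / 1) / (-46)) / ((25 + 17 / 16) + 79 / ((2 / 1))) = -136 / 24127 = -0.01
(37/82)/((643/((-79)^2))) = 230917/52726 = 4.38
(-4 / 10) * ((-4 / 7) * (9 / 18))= 4 / 35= 0.11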